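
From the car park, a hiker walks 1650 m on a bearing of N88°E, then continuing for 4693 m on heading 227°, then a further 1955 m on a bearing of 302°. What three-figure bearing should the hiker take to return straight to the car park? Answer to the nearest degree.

059°

Leg 1 (N88°E, 1650 m): east 1650 sin 88° = 1648.99, north 1650 cos 88° = 57.58
Leg 2 (227°, 4693 m): east 4693 sin 227° = -3432.24, north 4693 cos 227° = -3200.62
Leg 3 (302°, 1955 m): east 1955 sin 302° = -1657.93, north 1955 cos 302° = 1035.99
Net displacement: -3441.18 east, -2107.04 north. Direction back to start is (3441.18, 2107.04): bearing = atan2(3441.18, 2107.04) mod 360° = 58.52° ≈ 059°.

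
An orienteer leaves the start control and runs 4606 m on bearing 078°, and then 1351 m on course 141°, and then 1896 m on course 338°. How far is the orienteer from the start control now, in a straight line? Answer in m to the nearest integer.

4935 m

Leg 1 (078°, 4606 m): east 4606 sin 78° = 4505.35, north 4606 cos 78° = 957.64
Leg 2 (141°, 1351 m): east 1351 sin 141° = 850.21, north 1351 cos 141° = -1049.92
Leg 3 (338°, 1896 m): east 1896 sin 338° = -710.25, north 1896 cos 338° = 1757.94
Net: 4645.31 east, 1665.66 north. Distance = √((4645.31)² + (1665.66)²) = 4934.904 m.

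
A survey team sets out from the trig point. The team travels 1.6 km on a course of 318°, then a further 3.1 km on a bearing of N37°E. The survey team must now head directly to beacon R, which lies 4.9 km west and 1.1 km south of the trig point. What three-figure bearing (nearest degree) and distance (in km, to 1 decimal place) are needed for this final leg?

Leg 1 (318°, 1.6 km): east 1.6 sin 318° = -1.07, north 1.6 cos 318° = 1.19
Leg 2 (N37°E, 3.1 km): east 3.1 sin 37° = 1.87, north 3.1 cos 37° = 2.48
Current position: (0.80, 3.66). Target: (-4.9, -1.1). Remaining: Δeast = -5.70, Δnorth = -4.76.
Bearing = atan2(-5.70, -4.76) mod 360° = 230.08°; distance = √((-5.70)² + (-4.76)²) = 7.425 km.

230°, 7.4 km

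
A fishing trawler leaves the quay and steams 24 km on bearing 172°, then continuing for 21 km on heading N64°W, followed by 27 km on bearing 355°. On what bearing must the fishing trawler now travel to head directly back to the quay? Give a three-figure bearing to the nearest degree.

Leg 1 (172°, 24 km): east 24 sin 172° = 3.34, north 24 cos 172° = -23.77
Leg 2 (N64°W, 21 km): east 21 sin 296° = -18.87, north 21 cos 296° = 9.21
Leg 3 (355°, 27 km): east 27 sin 355° = -2.35, north 27 cos 355° = 26.90
Net displacement: -17.89 east, 12.34 north. Direction back to start is (17.89, -12.34): bearing = atan2(17.89, -12.34) mod 360° = 124.59° ≈ 125°.

125°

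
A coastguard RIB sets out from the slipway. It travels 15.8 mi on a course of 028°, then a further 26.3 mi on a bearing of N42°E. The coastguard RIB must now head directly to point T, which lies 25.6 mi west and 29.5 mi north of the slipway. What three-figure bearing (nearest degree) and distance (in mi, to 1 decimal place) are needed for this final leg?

265°, 50.8 mi

Leg 1 (028°, 15.8 mi): east 15.8 sin 28° = 7.42, north 15.8 cos 28° = 13.95
Leg 2 (N42°E, 26.3 mi): east 26.3 sin 42° = 17.60, north 26.3 cos 42° = 19.54
Current position: (25.02, 33.50). Target: (-25.6, 29.5). Remaining: Δeast = -50.62, Δnorth = -4.00.
Bearing = atan2(-50.62, -4.00) mod 360° = 265.49°; distance = √((-50.62)² + (-4.00)²) = 50.773 mi.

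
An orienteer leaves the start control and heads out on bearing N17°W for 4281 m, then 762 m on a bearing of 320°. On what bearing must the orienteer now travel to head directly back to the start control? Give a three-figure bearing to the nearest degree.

160°

Leg 1 (N17°W, 4281 m): east 4281 sin 343° = -1251.64, north 4281 cos 343° = 4093.94
Leg 2 (320°, 762 m): east 762 sin 320° = -489.80, north 762 cos 320° = 583.73
Net displacement: -1741.45 east, 4677.67 north. Direction back to start is (1741.45, -4677.67): bearing = atan2(1741.45, -4677.67) mod 360° = 159.58° ≈ 160°.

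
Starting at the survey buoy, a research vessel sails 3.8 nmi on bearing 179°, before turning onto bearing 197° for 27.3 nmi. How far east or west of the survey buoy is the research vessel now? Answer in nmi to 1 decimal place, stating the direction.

7.9 nmi west

Leg 1 (179°, 3.8 nmi): east 3.8 sin 179° = 0.07, north 3.8 cos 179° = -3.80
Leg 2 (197°, 27.3 nmi): east 27.3 sin 197° = -7.98, north 27.3 cos 197° = -26.11
Net east component: -7.92 nmi.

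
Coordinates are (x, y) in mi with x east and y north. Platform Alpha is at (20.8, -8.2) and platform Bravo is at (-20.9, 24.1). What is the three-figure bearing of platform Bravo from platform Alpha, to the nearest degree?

Δeast = -20.9 − 20.8 = -41.70; Δnorth = 24.1 − -8.2 = 32.30.
Bearing = atan2(Δeast, Δnorth) mod 360° = 307.76° ≈ 308°.

308°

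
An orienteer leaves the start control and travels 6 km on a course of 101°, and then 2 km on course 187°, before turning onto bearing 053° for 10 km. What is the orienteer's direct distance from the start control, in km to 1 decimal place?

Leg 1 (101°, 6 km): east 6 sin 101° = 5.89, north 6 cos 101° = -1.14
Leg 2 (187°, 2 km): east 2 sin 187° = -0.24, north 2 cos 187° = -1.99
Leg 3 (053°, 10 km): east 10 sin 53° = 7.99, north 10 cos 53° = 6.02
Net: 13.63 east, 2.89 north. Distance = √((13.63)² + (2.89)²) = 13.935 km.

13.9 km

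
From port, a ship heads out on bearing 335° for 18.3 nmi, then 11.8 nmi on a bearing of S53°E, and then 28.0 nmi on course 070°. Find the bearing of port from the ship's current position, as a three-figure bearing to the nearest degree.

Leg 1 (335°, 18.3 nmi): east 18.3 sin 335° = -7.73, north 18.3 cos 335° = 16.59
Leg 2 (S53°E, 11.8 nmi): east 11.8 sin 127° = 9.42, north 11.8 cos 127° = -7.10
Leg 3 (070°, 28.0 nmi): east 28.0 sin 70° = 26.31, north 28.0 cos 70° = 9.58
Net displacement: 28.00 east, 19.06 north. Direction back to start is (-28.00, -19.06): bearing = atan2(-28.00, -19.06) mod 360° = 235.76° ≈ 236°.

236°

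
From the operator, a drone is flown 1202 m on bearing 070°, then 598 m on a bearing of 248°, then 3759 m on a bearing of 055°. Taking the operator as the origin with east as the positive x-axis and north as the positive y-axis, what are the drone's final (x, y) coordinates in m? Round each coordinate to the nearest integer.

Leg 1 (070°, 1202 m): east 1202 sin 70° = 1129.51, north 1202 cos 70° = 411.11
Leg 2 (248°, 598 m): east 598 sin 248° = -554.46, north 598 cos 248° = -224.01
Leg 3 (055°, 3759 m): east 3759 sin 55° = 3079.19, north 3759 cos 55° = 2156.07
Summing: 3654.25 m east, 2343.17 m north → (3654, 2343).

(3654, 2343)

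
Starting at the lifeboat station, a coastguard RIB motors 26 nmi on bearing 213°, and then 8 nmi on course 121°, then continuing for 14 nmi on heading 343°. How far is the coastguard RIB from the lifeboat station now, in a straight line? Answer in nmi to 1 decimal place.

16.9 nmi

Leg 1 (213°, 26 nmi): east 26 sin 213° = -14.16, north 26 cos 213° = -21.81
Leg 2 (121°, 8 nmi): east 8 sin 121° = 6.86, north 8 cos 121° = -4.12
Leg 3 (343°, 14 nmi): east 14 sin 343° = -4.09, north 14 cos 343° = 13.39
Net: -11.40 east, -12.54 north. Distance = √((-11.40)² + (-12.54)²) = 16.943 nmi.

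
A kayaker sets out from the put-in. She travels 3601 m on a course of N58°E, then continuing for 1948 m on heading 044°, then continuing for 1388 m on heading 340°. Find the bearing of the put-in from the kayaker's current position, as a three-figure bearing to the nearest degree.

Leg 1 (N58°E, 3601 m): east 3601 sin 58° = 3053.82, north 3601 cos 58° = 1908.24
Leg 2 (044°, 1948 m): east 1948 sin 44° = 1353.19, north 1948 cos 44° = 1401.27
Leg 3 (340°, 1388 m): east 1388 sin 340° = -474.72, north 1388 cos 340° = 1304.29
Net displacement: 3932.29 east, 4613.81 north. Direction back to start is (-3932.29, -4613.81): bearing = atan2(-3932.29, -4613.81) mod 360° = 220.44° ≈ 220°.

220°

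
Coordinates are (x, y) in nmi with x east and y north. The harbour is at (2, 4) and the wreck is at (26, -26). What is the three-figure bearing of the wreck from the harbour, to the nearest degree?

141°

Δeast = 26 − 2 = 24.00; Δnorth = -26 − 4 = -30.00.
Bearing = atan2(Δeast, Δnorth) mod 360° = 141.34° ≈ 141°.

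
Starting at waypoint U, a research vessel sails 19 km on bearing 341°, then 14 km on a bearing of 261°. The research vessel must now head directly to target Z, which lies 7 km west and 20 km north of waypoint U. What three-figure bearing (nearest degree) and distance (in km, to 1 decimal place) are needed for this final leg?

Leg 1 (341°, 19 km): east 19 sin 341° = -6.19, north 19 cos 341° = 17.96
Leg 2 (261°, 14 km): east 14 sin 261° = -13.83, north 14 cos 261° = -2.19
Current position: (-20.01, 15.77). Target: (-7, 20). Remaining: Δeast = 13.01, Δnorth = 4.23.
Bearing = atan2(13.01, 4.23) mod 360° = 72.01°; distance = √((13.01)² + (4.23)²) = 13.682 km.

072°, 13.7 km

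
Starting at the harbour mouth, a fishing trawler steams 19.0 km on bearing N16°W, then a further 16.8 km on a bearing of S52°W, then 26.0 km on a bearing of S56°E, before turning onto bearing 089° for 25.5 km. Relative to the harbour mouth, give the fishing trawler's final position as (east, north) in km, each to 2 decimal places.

Leg 1 (N16°W, 19.0 km): east 19.0 sin 344° = -5.24, north 19.0 cos 344° = 18.26
Leg 2 (S52°W, 16.8 km): east 16.8 sin 232° = -13.24, north 16.8 cos 232° = -10.34
Leg 3 (S56°E, 26.0 km): east 26.0 sin 124° = 21.55, north 26.0 cos 124° = -14.54
Leg 4 (089°, 25.5 km): east 25.5 sin 89° = 25.50, north 25.5 cos 89° = 0.45
Summing: 28.58 km east, -6.17 km north → (28.58, -6.17).

(28.58, -6.17)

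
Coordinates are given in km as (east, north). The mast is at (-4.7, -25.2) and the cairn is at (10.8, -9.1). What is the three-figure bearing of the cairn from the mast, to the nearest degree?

044°

Δeast = 10.8 − -4.7 = 15.50; Δnorth = -9.1 − -25.2 = 16.10.
Bearing = atan2(Δeast, Δnorth) mod 360° = 43.91° ≈ 044°.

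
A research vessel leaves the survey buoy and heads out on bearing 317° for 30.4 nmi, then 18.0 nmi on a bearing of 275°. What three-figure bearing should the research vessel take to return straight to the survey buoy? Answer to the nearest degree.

Leg 1 (317°, 30.4 nmi): east 30.4 sin 317° = -20.73, north 30.4 cos 317° = 22.23
Leg 2 (275°, 18.0 nmi): east 18.0 sin 275° = -17.93, north 18.0 cos 275° = 1.57
Net displacement: -38.66 east, 23.80 north. Direction back to start is (38.66, -23.80): bearing = atan2(38.66, -23.80) mod 360° = 121.62° ≈ 122°.

122°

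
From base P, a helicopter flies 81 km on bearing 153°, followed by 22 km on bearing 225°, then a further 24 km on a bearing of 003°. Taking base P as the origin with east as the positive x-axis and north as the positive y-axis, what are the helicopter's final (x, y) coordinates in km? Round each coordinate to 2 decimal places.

(22.47, -63.76)

Leg 1 (153°, 81 km): east 81 sin 153° = 36.77, north 81 cos 153° = -72.17
Leg 2 (225°, 22 km): east 22 sin 225° = -15.56, north 22 cos 225° = -15.56
Leg 3 (003°, 24 km): east 24 sin 3° = 1.26, north 24 cos 3° = 23.97
Summing: 22.47 km east, -63.76 km north → (22.47, -63.76).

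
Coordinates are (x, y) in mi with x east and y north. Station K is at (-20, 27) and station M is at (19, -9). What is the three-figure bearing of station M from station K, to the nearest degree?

133°

Δeast = 19 − -20 = 39.00; Δnorth = -9 − 27 = -36.00.
Bearing = atan2(Δeast, Δnorth) mod 360° = 132.71° ≈ 133°.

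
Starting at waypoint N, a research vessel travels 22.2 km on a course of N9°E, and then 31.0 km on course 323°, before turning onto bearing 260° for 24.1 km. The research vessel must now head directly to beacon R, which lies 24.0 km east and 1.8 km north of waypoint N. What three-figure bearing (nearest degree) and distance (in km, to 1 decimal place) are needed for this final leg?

Leg 1 (N9°E, 22.2 km): east 22.2 sin 9° = 3.47, north 22.2 cos 9° = 21.93
Leg 2 (323°, 31.0 km): east 31.0 sin 323° = -18.66, north 31.0 cos 323° = 24.76
Leg 3 (260°, 24.1 km): east 24.1 sin 260° = -23.73, north 24.1 cos 260° = -4.18
Current position: (-38.92, 42.50). Target: (24.0, 1.8). Remaining: Δeast = 62.92, Δnorth = -40.70.
Bearing = atan2(62.92, -40.70) mod 360° = 122.90°; distance = √((62.92)² + (-40.70)²) = 74.934 km.

123°, 74.9 km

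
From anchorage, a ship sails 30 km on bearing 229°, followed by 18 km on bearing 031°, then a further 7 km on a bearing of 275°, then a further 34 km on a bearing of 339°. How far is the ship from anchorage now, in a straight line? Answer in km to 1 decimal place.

43.0 km

Leg 1 (229°, 30 km): east 30 sin 229° = -22.64, north 30 cos 229° = -19.68
Leg 2 (031°, 18 km): east 18 sin 31° = 9.27, north 18 cos 31° = 15.43
Leg 3 (275°, 7 km): east 7 sin 275° = -6.97, north 7 cos 275° = 0.61
Leg 4 (339°, 34 km): east 34 sin 339° = -12.18, north 34 cos 339° = 31.74
Net: -32.53 east, 28.10 north. Distance = √((-32.53)² + (28.10)²) = 42.984 km.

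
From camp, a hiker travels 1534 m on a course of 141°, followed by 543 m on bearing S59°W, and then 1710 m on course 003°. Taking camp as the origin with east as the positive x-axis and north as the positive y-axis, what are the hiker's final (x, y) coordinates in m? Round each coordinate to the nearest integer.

(589, 236)

Leg 1 (141°, 1534 m): east 1534 sin 141° = 965.38, north 1534 cos 141° = -1192.14
Leg 2 (S59°W, 543 m): east 543 sin 239° = -465.44, north 543 cos 239° = -279.67
Leg 3 (003°, 1710 m): east 1710 sin 3° = 89.49, north 1710 cos 3° = 1707.66
Summing: 589.43 m east, 235.85 m north → (589, 236).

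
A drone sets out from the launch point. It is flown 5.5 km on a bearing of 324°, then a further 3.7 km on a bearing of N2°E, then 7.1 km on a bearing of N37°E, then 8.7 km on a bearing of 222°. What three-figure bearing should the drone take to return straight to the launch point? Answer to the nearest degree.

Leg 1 (324°, 5.5 km): east 5.5 sin 324° = -3.23, north 5.5 cos 324° = 4.45
Leg 2 (N2°E, 3.7 km): east 3.7 sin 2° = 0.13, north 3.7 cos 2° = 3.70
Leg 3 (N37°E, 7.1 km): east 7.1 sin 37° = 4.27, north 7.1 cos 37° = 5.67
Leg 4 (222°, 8.7 km): east 8.7 sin 222° = -5.82, north 8.7 cos 222° = -6.47
Net displacement: -4.65 east, 7.35 north. Direction back to start is (4.65, -7.35): bearing = atan2(4.65, -7.35) mod 360° = 147.68° ≈ 148°.

148°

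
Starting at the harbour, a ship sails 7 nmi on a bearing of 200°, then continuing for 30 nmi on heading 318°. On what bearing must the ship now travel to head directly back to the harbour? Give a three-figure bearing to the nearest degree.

Leg 1 (200°, 7 nmi): east 7 sin 200° = -2.39, north 7 cos 200° = -6.58
Leg 2 (318°, 30 nmi): east 30 sin 318° = -20.07, north 30 cos 318° = 22.29
Net displacement: -22.47 east, 15.72 north. Direction back to start is (22.47, -15.72): bearing = atan2(22.47, -15.72) mod 360° = 124.97° ≈ 125°.

125°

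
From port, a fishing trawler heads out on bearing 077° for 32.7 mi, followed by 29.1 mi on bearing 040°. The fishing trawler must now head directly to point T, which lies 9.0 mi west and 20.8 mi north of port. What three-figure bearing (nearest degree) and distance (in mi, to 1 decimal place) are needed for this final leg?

262°, 60.2 mi

Leg 1 (077°, 32.7 mi): east 32.7 sin 77° = 31.86, north 32.7 cos 77° = 7.36
Leg 2 (040°, 29.1 mi): east 29.1 sin 40° = 18.71, north 29.1 cos 40° = 22.29
Current position: (50.57, 29.65). Target: (-9.0, 20.8). Remaining: Δeast = -59.57, Δnorth = -8.85.
Bearing = atan2(-59.57, -8.85) mod 360° = 261.55°; distance = √((-59.57)² + (-8.85)²) = 60.221 mi.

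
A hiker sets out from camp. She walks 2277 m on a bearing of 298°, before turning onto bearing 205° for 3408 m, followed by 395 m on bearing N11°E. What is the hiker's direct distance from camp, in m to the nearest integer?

3749 m

Leg 1 (298°, 2277 m): east 2277 sin 298° = -2010.47, north 2277 cos 298° = 1068.99
Leg 2 (205°, 3408 m): east 3408 sin 205° = -1440.28, north 3408 cos 205° = -3088.70
Leg 3 (N11°E, 395 m): east 395 sin 11° = 75.37, north 395 cos 11° = 387.74
Net: -3375.39 east, -1631.97 north. Distance = √((-3375.39)² + (-1631.97)²) = 3749.206 m.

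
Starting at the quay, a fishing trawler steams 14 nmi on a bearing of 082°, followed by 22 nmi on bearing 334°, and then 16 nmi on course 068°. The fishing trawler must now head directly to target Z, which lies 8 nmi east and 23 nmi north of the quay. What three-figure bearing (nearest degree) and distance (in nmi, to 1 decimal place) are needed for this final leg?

Leg 1 (082°, 14 nmi): east 14 sin 82° = 13.86, north 14 cos 82° = 1.95
Leg 2 (334°, 22 nmi): east 22 sin 334° = -9.64, north 22 cos 334° = 19.77
Leg 3 (068°, 16 nmi): east 16 sin 68° = 14.83, north 16 cos 68° = 5.99
Current position: (19.05, 27.72). Target: (8, 23). Remaining: Δeast = -11.05, Δnorth = -4.72.
Bearing = atan2(-11.05, -4.72) mod 360° = 246.90°; distance = √((-11.05)² + (-4.72)²) = 12.018 nmi.

247°, 12.0 nmi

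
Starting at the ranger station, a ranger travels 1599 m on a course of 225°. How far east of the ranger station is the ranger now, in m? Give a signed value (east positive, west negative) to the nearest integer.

-1131 m

Leg 1 (225°, 1599 m): east 1599 sin 225° = -1130.66, north 1599 cos 225° = -1130.66
Net east component: -1130.66 m.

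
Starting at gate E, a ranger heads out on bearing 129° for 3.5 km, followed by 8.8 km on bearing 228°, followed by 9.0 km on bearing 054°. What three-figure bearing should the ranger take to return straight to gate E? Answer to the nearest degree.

309°

Leg 1 (129°, 3.5 km): east 3.5 sin 129° = 2.72, north 3.5 cos 129° = -2.20
Leg 2 (228°, 8.8 km): east 8.8 sin 228° = -6.54, north 8.8 cos 228° = -5.89
Leg 3 (054°, 9.0 km): east 9.0 sin 54° = 7.28, north 9.0 cos 54° = 5.29
Net displacement: 3.46 east, -2.80 north. Direction back to start is (-3.46, 2.80): bearing = atan2(-3.46, 2.80) mod 360° = 308.98° ≈ 309°.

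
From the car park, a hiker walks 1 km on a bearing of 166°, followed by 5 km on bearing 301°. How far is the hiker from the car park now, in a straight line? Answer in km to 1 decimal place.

4.4 km

Leg 1 (166°, 1 km): east 1 sin 166° = 0.24, north 1 cos 166° = -0.97
Leg 2 (301°, 5 km): east 5 sin 301° = -4.29, north 5 cos 301° = 2.58
Net: -4.04 east, 1.60 north. Distance = √((-4.04)² + (1.60)²) = 4.351 km.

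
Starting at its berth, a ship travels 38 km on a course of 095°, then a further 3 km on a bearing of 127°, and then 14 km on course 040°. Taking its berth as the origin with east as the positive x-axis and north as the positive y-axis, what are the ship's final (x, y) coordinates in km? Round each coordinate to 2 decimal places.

Leg 1 (095°, 38 km): east 38 sin 95° = 37.86, north 38 cos 95° = -3.31
Leg 2 (127°, 3 km): east 3 sin 127° = 2.40, north 3 cos 127° = -1.81
Leg 3 (040°, 14 km): east 14 sin 40° = 9.00, north 14 cos 40° = 10.72
Summing: 49.25 km east, 5.61 km north → (49.25, 5.61).

(49.25, 5.61)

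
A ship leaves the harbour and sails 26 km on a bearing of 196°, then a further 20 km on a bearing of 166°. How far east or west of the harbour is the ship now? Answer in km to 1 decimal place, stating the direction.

Leg 1 (196°, 26 km): east 26 sin 196° = -7.17, north 26 cos 196° = -24.99
Leg 2 (166°, 20 km): east 20 sin 166° = 4.84, north 20 cos 166° = -19.41
Net east component: -2.33 km.

2.3 km west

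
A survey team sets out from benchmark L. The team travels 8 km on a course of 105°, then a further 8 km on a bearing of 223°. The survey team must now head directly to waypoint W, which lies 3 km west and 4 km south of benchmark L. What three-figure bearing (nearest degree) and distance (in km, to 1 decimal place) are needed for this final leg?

307°, 6.6 km

Leg 1 (105°, 8 km): east 8 sin 105° = 7.73, north 8 cos 105° = -2.07
Leg 2 (223°, 8 km): east 8 sin 223° = -5.46, north 8 cos 223° = -5.85
Current position: (2.27, -7.92). Target: (-3, -4). Remaining: Δeast = -5.27, Δnorth = 3.92.
Bearing = atan2(-5.27, 3.92) mod 360° = 306.65°; distance = √((-5.27)² + (3.92)²) = 6.570 km.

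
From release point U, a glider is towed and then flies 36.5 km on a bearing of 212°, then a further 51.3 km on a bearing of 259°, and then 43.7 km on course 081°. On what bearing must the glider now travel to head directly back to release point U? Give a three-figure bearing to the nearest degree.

Leg 1 (212°, 36.5 km): east 36.5 sin 212° = -19.34, north 36.5 cos 212° = -30.95
Leg 2 (259°, 51.3 km): east 51.3 sin 259° = -50.36, north 51.3 cos 259° = -9.79
Leg 3 (081°, 43.7 km): east 43.7 sin 81° = 43.16, north 43.7 cos 81° = 6.84
Net displacement: -26.54 east, -33.91 north. Direction back to start is (26.54, 33.91): bearing = atan2(26.54, 33.91) mod 360° = 38.05° ≈ 038°.

038°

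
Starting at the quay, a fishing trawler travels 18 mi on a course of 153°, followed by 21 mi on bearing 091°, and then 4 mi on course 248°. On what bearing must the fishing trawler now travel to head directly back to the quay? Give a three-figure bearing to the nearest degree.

Leg 1 (153°, 18 mi): east 18 sin 153° = 8.17, north 18 cos 153° = -16.04
Leg 2 (091°, 21 mi): east 21 sin 91° = 21.00, north 21 cos 91° = -0.37
Leg 3 (248°, 4 mi): east 4 sin 248° = -3.71, north 4 cos 248° = -1.50
Net displacement: 25.46 east, -17.90 north. Direction back to start is (-25.46, 17.90): bearing = atan2(-25.46, 17.90) mod 360° = 305.11° ≈ 305°.

305°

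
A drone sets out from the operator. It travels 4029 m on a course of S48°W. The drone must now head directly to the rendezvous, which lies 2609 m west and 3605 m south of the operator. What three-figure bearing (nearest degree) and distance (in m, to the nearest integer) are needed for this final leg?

Leg 1 (S48°W, 4029 m): east 4029 sin 228° = -2994.13, north 4029 cos 228° = -2695.93
Current position: (-2994.13, -2695.93). Target: (-2609, -3605). Remaining: Δeast = 385.13, Δnorth = -909.07.
Bearing = atan2(385.13, -909.07) mod 360° = 157.04°; distance = √((385.13)² + (-909.07)²) = 987.289 m.

157°, 987 m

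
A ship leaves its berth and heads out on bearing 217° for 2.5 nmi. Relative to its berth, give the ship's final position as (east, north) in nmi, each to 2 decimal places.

(-1.50, -2.00)

Leg 1 (217°, 2.5 nmi): east 2.5 sin 217° = -1.50, north 2.5 cos 217° = -2.00
Summing: -1.50 nmi east, -2.00 nmi north → (-1.50, -2.00).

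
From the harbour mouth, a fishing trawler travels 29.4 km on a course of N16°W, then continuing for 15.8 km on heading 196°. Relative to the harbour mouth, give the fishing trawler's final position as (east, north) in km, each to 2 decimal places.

(-12.46, 13.07)

Leg 1 (N16°W, 29.4 km): east 29.4 sin 344° = -8.10, north 29.4 cos 344° = 28.26
Leg 2 (196°, 15.8 km): east 15.8 sin 196° = -4.36, north 15.8 cos 196° = -15.19
Summing: -12.46 km east, 13.07 km north → (-12.46, 13.07).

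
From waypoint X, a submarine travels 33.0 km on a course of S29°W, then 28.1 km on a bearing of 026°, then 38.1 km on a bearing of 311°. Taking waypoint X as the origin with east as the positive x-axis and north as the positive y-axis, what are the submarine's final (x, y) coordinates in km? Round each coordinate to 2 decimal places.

(-32.43, 21.39)

Leg 1 (S29°W, 33.0 km): east 33.0 sin 209° = -16.00, north 33.0 cos 209° = -28.86
Leg 2 (026°, 28.1 km): east 28.1 sin 26° = 12.32, north 28.1 cos 26° = 25.26
Leg 3 (311°, 38.1 km): east 38.1 sin 311° = -28.75, north 38.1 cos 311° = 25.00
Summing: -32.43 km east, 21.39 km north → (-32.43, 21.39).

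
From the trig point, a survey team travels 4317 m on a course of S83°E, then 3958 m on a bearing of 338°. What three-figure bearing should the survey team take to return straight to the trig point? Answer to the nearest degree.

222°

Leg 1 (S83°E, 4317 m): east 4317 sin 97° = 4284.82, north 4317 cos 97° = -526.11
Leg 2 (338°, 3958 m): east 3958 sin 338° = -1482.69, north 3958 cos 338° = 3669.79
Net displacement: 2802.13 east, 3143.68 north. Direction back to start is (-2802.13, -3143.68): bearing = atan2(-2802.13, -3143.68) mod 360° = 221.71° ≈ 222°.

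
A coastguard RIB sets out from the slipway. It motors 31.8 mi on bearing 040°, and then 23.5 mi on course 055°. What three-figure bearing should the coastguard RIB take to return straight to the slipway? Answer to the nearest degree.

Leg 1 (040°, 31.8 mi): east 31.8 sin 40° = 20.44, north 31.8 cos 40° = 24.36
Leg 2 (055°, 23.5 mi): east 23.5 sin 55° = 19.25, north 23.5 cos 55° = 13.48
Net displacement: 39.69 east, 37.84 north. Direction back to start is (-39.69, -37.84): bearing = atan2(-39.69, -37.84) mod 360° = 226.37° ≈ 226°.

226°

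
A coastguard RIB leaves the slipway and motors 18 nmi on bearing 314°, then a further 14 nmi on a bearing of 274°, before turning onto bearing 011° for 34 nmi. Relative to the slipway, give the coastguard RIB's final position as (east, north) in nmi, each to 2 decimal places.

Leg 1 (314°, 18 nmi): east 18 sin 314° = -12.95, north 18 cos 314° = 12.50
Leg 2 (274°, 14 nmi): east 14 sin 274° = -13.97, north 14 cos 274° = 0.98
Leg 3 (011°, 34 nmi): east 34 sin 11° = 6.49, north 34 cos 11° = 33.38
Summing: -20.43 nmi east, 46.86 nmi north → (-20.43, 46.86).

(-20.43, 46.86)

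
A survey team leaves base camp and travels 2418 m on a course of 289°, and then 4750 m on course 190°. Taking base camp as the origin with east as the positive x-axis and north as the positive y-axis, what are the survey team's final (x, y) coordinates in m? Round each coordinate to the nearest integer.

Leg 1 (289°, 2418 m): east 2418 sin 289° = -2286.26, north 2418 cos 289° = 787.22
Leg 2 (190°, 4750 m): east 4750 sin 190° = -824.83, north 4750 cos 190° = -4677.84
Summing: -3111.09 m east, -3890.61 m north → (-3111, -3891).

(-3111, -3891)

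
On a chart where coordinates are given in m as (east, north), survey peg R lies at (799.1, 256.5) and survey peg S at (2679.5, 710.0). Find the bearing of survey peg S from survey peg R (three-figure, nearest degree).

Δeast = 2679.5 − 799.1 = 1880.40; Δnorth = 710.0 − 256.5 = 453.50.
Bearing = atan2(Δeast, Δnorth) mod 360° = 76.44° ≈ 076°.

076°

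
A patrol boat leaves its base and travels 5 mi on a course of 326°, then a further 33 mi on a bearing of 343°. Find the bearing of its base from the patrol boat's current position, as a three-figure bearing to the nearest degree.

Leg 1 (326°, 5 mi): east 5 sin 326° = -2.80, north 5 cos 326° = 4.15
Leg 2 (343°, 33 mi): east 33 sin 343° = -9.65, north 33 cos 343° = 31.56
Net displacement: -12.44 east, 35.70 north. Direction back to start is (12.44, -35.70): bearing = atan2(12.44, -35.70) mod 360° = 160.78° ≈ 161°.

161°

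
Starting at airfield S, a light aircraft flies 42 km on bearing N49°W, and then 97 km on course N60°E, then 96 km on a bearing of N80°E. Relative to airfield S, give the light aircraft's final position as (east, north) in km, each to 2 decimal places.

(146.85, 92.72)

Leg 1 (N49°W, 42 km): east 42 sin 311° = -31.70, north 42 cos 311° = 27.55
Leg 2 (N60°E, 97 km): east 97 sin 60° = 84.00, north 97 cos 60° = 48.50
Leg 3 (N80°E, 96 km): east 96 sin 80° = 94.54, north 96 cos 80° = 16.67
Summing: 146.85 km east, 92.72 km north → (146.85, 92.72).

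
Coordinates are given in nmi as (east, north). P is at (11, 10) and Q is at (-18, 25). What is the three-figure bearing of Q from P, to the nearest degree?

Δeast = -18 − 11 = -29.00; Δnorth = 25 − 10 = 15.00.
Bearing = atan2(Δeast, Δnorth) mod 360° = 297.35° ≈ 297°.

297°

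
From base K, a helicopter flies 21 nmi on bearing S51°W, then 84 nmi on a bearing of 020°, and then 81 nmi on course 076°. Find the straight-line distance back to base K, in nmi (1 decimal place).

Leg 1 (S51°W, 21 nmi): east 21 sin 231° = -16.32, north 21 cos 231° = -13.22
Leg 2 (020°, 84 nmi): east 84 sin 20° = 28.73, north 84 cos 20° = 78.93
Leg 3 (076°, 81 nmi): east 81 sin 76° = 78.59, north 81 cos 76° = 19.60
Net: 91.00 east, 85.31 north. Distance = √((91.00)² + (85.31)²) = 124.740 nmi.

124.7 nmi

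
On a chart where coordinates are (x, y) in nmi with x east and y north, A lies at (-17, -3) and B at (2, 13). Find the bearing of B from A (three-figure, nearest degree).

Δeast = 2 − -17 = 19.00; Δnorth = 13 − -3 = 16.00.
Bearing = atan2(Δeast, Δnorth) mod 360° = 49.90° ≈ 050°.

050°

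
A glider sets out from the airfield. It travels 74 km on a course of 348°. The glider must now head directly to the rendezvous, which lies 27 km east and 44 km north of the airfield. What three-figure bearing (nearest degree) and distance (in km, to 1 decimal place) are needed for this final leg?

124°, 51.0 km

Leg 1 (348°, 74 km): east 74 sin 348° = -15.39, north 74 cos 348° = 72.38
Current position: (-15.39, 72.38). Target: (27, 44). Remaining: Δeast = 42.39, Δnorth = -28.38.
Bearing = atan2(42.39, -28.38) mod 360° = 123.81°; distance = √((42.39)² + (-28.38)²) = 51.011 km.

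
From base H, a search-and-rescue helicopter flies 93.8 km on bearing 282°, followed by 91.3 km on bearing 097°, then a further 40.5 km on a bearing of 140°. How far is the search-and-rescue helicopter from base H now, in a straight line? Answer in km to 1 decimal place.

Leg 1 (282°, 93.8 km): east 93.8 sin 282° = -91.75, north 93.8 cos 282° = 19.50
Leg 2 (097°, 91.3 km): east 91.3 sin 97° = 90.62, north 91.3 cos 97° = -11.13
Leg 3 (140°, 40.5 km): east 40.5 sin 140° = 26.03, north 40.5 cos 140° = -31.02
Net: 24.90 east, -22.65 north. Distance = √((24.90)² + (-22.65)²) = 33.662 km.

33.7 km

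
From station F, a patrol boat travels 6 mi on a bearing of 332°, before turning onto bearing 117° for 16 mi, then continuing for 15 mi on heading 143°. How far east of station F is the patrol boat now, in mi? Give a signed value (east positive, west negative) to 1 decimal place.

Leg 1 (332°, 6 mi): east 6 sin 332° = -2.82, north 6 cos 332° = 5.30
Leg 2 (117°, 16 mi): east 16 sin 117° = 14.26, north 16 cos 117° = -7.26
Leg 3 (143°, 15 mi): east 15 sin 143° = 9.03, north 15 cos 143° = -11.98
Net east component: 20.47 mi.

20.5 mi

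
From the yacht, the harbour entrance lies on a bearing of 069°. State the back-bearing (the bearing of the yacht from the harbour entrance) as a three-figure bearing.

249°

Back-bearing = 069° + 180° = 249°.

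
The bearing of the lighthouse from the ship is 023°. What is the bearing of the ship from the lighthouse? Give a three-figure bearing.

Back-bearing = 023° + 180° = 203°.

203°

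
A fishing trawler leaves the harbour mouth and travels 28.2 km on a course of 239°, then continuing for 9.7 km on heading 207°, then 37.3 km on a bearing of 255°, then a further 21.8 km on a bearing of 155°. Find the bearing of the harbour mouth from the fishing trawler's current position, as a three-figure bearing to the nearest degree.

046°

Leg 1 (239°, 28.2 km): east 28.2 sin 239° = -24.17, north 28.2 cos 239° = -14.52
Leg 2 (207°, 9.7 km): east 9.7 sin 207° = -4.40, north 9.7 cos 207° = -8.64
Leg 3 (255°, 37.3 km): east 37.3 sin 255° = -36.03, north 37.3 cos 255° = -9.65
Leg 4 (155°, 21.8 km): east 21.8 sin 155° = 9.21, north 21.8 cos 155° = -19.76
Net displacement: -55.39 east, -52.58 north. Direction back to start is (55.39, 52.58): bearing = atan2(55.39, 52.58) mod 360° = 46.49° ≈ 046°.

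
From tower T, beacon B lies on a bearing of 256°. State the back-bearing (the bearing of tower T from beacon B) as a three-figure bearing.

076°

Back-bearing = 256° − 180° = 076°.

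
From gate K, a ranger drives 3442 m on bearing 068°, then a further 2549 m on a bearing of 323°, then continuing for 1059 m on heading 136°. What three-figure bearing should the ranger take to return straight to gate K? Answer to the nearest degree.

223°

Leg 1 (068°, 3442 m): east 3442 sin 68° = 3191.37, north 3442 cos 68° = 1289.40
Leg 2 (323°, 2549 m): east 2549 sin 323° = -1534.03, north 2549 cos 323° = 2035.72
Leg 3 (136°, 1059 m): east 1059 sin 136° = 735.64, north 1059 cos 136° = -761.78
Net displacement: 2392.98 east, 2563.34 north. Direction back to start is (-2392.98, -2563.34): bearing = atan2(-2392.98, -2563.34) mod 360° = 223.03° ≈ 223°.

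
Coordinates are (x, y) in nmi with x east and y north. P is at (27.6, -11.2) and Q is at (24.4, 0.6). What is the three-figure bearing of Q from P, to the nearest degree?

Δeast = 24.4 − 27.6 = -3.20; Δnorth = 0.6 − -11.2 = 11.80.
Bearing = atan2(Δeast, Δnorth) mod 360° = 344.83° ≈ 345°.

345°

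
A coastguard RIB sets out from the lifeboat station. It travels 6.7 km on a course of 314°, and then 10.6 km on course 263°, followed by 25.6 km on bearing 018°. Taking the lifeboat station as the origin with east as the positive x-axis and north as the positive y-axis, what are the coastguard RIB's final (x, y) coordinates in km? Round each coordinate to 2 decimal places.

(-7.43, 27.71)

Leg 1 (314°, 6.7 km): east 6.7 sin 314° = -4.82, north 6.7 cos 314° = 4.65
Leg 2 (263°, 10.6 km): east 10.6 sin 263° = -10.52, north 10.6 cos 263° = -1.29
Leg 3 (018°, 25.6 km): east 25.6 sin 18° = 7.91, north 25.6 cos 18° = 24.35
Summing: -7.43 km east, 27.71 km north → (-7.43, 27.71).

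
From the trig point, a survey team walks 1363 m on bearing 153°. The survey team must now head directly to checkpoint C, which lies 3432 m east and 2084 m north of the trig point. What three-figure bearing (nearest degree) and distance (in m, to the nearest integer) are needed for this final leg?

Leg 1 (153°, 1363 m): east 1363 sin 153° = 618.79, north 1363 cos 153° = -1214.44
Current position: (618.79, -1214.44). Target: (3432, 2084). Remaining: Δeast = 2813.21, Δnorth = 3298.44.
Bearing = atan2(2813.21, 3298.44) mod 360° = 40.46°; distance = √((2813.21)² + (3298.44)²) = 4335.190 m.

040°, 4335 m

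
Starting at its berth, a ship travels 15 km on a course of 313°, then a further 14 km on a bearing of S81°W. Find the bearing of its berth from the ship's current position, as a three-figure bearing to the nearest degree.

Leg 1 (313°, 15 km): east 15 sin 313° = -10.97, north 15 cos 313° = 10.23
Leg 2 (S81°W, 14 km): east 14 sin 261° = -13.83, north 14 cos 261° = -2.19
Net displacement: -24.80 east, 8.04 north. Direction back to start is (24.80, -8.04): bearing = atan2(24.80, -8.04) mod 360° = 107.96° ≈ 108°.

108°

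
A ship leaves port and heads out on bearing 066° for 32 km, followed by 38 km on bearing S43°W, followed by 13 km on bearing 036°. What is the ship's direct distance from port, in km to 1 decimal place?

11.8 km

Leg 1 (066°, 32 km): east 32 sin 66° = 29.23, north 32 cos 66° = 13.02
Leg 2 (S43°W, 38 km): east 38 sin 223° = -25.92, north 38 cos 223° = -27.79
Leg 3 (036°, 13 km): east 13 sin 36° = 7.64, north 13 cos 36° = 10.52
Net: 10.96 east, -4.26 north. Distance = √((10.96)² + (-4.26)²) = 11.757 km.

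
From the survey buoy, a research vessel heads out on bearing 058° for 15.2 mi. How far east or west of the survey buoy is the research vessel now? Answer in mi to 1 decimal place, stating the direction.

Leg 1 (058°, 15.2 mi): east 15.2 sin 58° = 12.89, north 15.2 cos 58° = 8.05
Net east component: 12.89 mi.

12.9 mi east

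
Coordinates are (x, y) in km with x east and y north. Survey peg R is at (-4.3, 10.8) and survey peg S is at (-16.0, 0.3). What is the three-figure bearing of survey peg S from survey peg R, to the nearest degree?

Δeast = -16.0 − -4.3 = -11.70; Δnorth = 0.3 − 10.8 = -10.50.
Bearing = atan2(Δeast, Δnorth) mod 360° = 228.09° ≈ 228°.

228°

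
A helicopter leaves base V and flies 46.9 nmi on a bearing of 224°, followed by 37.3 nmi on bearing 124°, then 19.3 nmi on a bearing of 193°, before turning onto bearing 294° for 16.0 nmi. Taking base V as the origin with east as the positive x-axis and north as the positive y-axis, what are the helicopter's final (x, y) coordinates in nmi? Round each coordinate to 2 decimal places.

Leg 1 (224°, 46.9 nmi): east 46.9 sin 224° = -32.58, north 46.9 cos 224° = -33.74
Leg 2 (124°, 37.3 nmi): east 37.3 sin 124° = 30.92, north 37.3 cos 124° = -20.86
Leg 3 (193°, 19.3 nmi): east 19.3 sin 193° = -4.34, north 19.3 cos 193° = -18.81
Leg 4 (294°, 16.0 nmi): east 16.0 sin 294° = -14.62, north 16.0 cos 294° = 6.51
Summing: -20.61 nmi east, -66.89 nmi north → (-20.61, -66.89).

(-20.61, -66.89)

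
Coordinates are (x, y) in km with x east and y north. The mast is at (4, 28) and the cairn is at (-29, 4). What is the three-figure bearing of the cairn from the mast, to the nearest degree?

Δeast = -29 − 4 = -33.00; Δnorth = 4 − 28 = -24.00.
Bearing = atan2(Δeast, Δnorth) mod 360° = 233.97° ≈ 234°.

234°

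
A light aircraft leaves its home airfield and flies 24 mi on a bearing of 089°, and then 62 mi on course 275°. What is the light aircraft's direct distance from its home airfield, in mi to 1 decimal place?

38.2 mi

Leg 1 (089°, 24 mi): east 24 sin 89° = 24.00, north 24 cos 89° = 0.42
Leg 2 (275°, 62 mi): east 62 sin 275° = -61.76, north 62 cos 275° = 5.40
Net: -37.77 east, 5.82 north. Distance = √((-37.77)² + (5.82)²) = 38.214 mi.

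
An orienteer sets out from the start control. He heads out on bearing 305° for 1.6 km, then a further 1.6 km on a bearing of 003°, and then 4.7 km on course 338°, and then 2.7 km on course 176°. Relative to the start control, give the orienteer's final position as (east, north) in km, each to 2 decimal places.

Leg 1 (305°, 1.6 km): east 1.6 sin 305° = -1.31, north 1.6 cos 305° = 0.92
Leg 2 (003°, 1.6 km): east 1.6 sin 3° = 0.08, north 1.6 cos 3° = 1.60
Leg 3 (338°, 4.7 km): east 4.7 sin 338° = -1.76, north 4.7 cos 338° = 4.36
Leg 4 (176°, 2.7 km): east 2.7 sin 176° = 0.19, north 2.7 cos 176° = -2.69
Summing: -2.80 km east, 4.18 km north → (-2.80, 4.18).

(-2.80, 4.18)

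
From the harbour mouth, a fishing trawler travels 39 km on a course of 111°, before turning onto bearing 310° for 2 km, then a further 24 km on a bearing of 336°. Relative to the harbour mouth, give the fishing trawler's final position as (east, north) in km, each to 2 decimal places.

(25.12, 9.23)

Leg 1 (111°, 39 km): east 39 sin 111° = 36.41, north 39 cos 111° = -13.98
Leg 2 (310°, 2 km): east 2 sin 310° = -1.53, north 2 cos 310° = 1.29
Leg 3 (336°, 24 km): east 24 sin 336° = -9.76, north 24 cos 336° = 21.93
Summing: 25.12 km east, 9.23 km north → (25.12, 9.23).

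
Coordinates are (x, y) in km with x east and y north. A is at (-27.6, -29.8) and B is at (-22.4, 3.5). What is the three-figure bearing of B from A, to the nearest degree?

Δeast = -22.4 − -27.6 = 5.20; Δnorth = 3.5 − -29.8 = 33.30.
Bearing = atan2(Δeast, Δnorth) mod 360° = 8.88° ≈ 009°.

009°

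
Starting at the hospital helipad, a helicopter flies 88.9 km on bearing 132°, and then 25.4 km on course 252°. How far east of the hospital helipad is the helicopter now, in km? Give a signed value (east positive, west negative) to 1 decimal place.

Leg 1 (132°, 88.9 km): east 88.9 sin 132° = 66.07, north 88.9 cos 132° = -59.49
Leg 2 (252°, 25.4 km): east 25.4 sin 252° = -24.16, north 25.4 cos 252° = -7.85
Net east component: 41.91 km.

41.9 km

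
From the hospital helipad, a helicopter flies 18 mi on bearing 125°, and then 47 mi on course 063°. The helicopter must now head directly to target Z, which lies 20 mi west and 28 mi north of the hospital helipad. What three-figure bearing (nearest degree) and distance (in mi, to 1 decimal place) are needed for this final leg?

283°, 78.5 mi

Leg 1 (125°, 18 mi): east 18 sin 125° = 14.74, north 18 cos 125° = -10.32
Leg 2 (063°, 47 mi): east 47 sin 63° = 41.88, north 47 cos 63° = 21.34
Current position: (56.62, 11.01). Target: (-20, 28). Remaining: Δeast = -76.62, Δnorth = 16.99.
Bearing = atan2(-76.62, 16.99) mod 360° = 282.50°; distance = √((-76.62)² + (16.99)²) = 78.482 mi.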